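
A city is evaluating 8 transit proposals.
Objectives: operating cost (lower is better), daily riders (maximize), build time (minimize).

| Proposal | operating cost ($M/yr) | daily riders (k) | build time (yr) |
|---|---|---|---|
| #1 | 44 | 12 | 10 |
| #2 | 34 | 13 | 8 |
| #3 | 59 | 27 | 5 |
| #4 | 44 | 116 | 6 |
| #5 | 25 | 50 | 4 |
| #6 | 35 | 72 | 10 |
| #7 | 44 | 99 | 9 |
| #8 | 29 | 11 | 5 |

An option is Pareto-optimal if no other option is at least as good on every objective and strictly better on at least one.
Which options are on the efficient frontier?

#4, #5, #6

#1: dominated by #2 (operating cost 34≤44, daily riders 13≥12, build time 8≤10).
#2: dominated by #5 (operating cost 25≤34, daily riders 50≥13, build time 4≤8).
#3: dominated by #5 (operating cost 25≤59, daily riders 50≥27, build time 4≤5).
#4: not dominated (best daily riders).
#5: not dominated (best operating cost).
#6: not dominated.
#7: dominated by #4 (operating cost 44≤44, daily riders 116≥99, build time 6≤9).
#8: dominated by #5 (operating cost 25≤29, daily riders 50≥11, build time 4≤5).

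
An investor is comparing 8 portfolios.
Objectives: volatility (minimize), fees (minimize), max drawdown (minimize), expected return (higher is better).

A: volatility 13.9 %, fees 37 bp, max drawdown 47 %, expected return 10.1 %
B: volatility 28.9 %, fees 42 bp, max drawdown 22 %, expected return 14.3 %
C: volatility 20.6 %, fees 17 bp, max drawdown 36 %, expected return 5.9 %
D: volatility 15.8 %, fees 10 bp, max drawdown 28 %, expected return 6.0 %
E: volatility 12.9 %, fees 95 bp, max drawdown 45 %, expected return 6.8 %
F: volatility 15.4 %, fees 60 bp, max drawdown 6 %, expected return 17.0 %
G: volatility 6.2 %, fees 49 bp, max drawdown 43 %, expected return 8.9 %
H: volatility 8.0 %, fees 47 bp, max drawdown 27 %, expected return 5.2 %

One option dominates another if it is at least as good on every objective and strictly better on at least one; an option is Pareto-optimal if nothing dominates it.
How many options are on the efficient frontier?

6

A: not dominated.
B: not dominated.
C: dominated by D (volatility 15.8≤20.6, fees 10≤17, max drawdown 28≤36, expected return 6.0≥5.9).
D: not dominated (best fees).
E: dominated by G (volatility 6.2≤12.9, fees 49≤95, max drawdown 43≤45, expected return 8.9≥6.8).
F: not dominated (best max drawdown).
G: not dominated (best volatility).
H: not dominated.
Pareto-optimal: A, B, D, F, G, H → 6.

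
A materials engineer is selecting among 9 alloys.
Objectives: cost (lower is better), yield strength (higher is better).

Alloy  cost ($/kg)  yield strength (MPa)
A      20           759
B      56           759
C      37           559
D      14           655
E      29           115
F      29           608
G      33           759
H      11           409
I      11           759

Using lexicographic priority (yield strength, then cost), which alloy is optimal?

First maximize yield strength: best is 759, kept {A, B, G, I}.
Then minimize cost: best is 11, kept {I}.

I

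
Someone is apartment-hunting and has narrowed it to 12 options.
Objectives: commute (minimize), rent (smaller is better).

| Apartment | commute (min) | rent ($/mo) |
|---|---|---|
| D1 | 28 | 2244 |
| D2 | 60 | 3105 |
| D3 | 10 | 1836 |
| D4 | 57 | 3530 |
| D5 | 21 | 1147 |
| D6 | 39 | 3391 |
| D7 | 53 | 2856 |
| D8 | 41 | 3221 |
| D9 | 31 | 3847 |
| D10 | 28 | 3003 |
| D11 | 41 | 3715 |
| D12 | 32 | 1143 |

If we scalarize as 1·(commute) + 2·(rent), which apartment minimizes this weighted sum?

D5

D1: 1·28 + 2·2244 = 4516
D2: 1·60 + 2·3105 = 6270
D3: 1·10 + 2·1836 = 3682
D4: 1·57 + 2·3530 = 7117
D5: 1·21 + 2·1147 = 2315
D6: 1·39 + 2·3391 = 6821
D7: 1·53 + 2·2856 = 5765
D8: 1·41 + 2·3221 = 6483
D9: 1·31 + 2·3847 = 7725
D10: 1·28 + 2·3003 = 6034
D11: 1·41 + 2·3715 = 7471
D12: 1·32 + 2·1143 = 2318
Lowest: D5 at 2315.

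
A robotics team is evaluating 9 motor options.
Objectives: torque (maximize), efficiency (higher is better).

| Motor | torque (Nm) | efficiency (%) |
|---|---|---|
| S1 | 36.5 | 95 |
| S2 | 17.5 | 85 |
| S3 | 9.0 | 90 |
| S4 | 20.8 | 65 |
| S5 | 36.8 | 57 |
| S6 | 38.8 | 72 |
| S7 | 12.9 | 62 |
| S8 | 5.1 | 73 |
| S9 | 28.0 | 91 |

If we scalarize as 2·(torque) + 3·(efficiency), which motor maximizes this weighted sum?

S1

S1: 2·36.5 + 3·95 = 358.0
S2: 2·17.5 + 3·85 = 290.0
S3: 2·9.0 + 3·90 = 288.0
S4: 2·20.8 + 3·65 = 236.6
S5: 2·36.8 + 3·57 = 244.6
S6: 2·38.8 + 3·72 = 293.6
S7: 2·12.9 + 3·62 = 211.8
S8: 2·5.1 + 3·73 = 229.2
S9: 2·28.0 + 3·91 = 329.0
Highest: S1 at 358.0.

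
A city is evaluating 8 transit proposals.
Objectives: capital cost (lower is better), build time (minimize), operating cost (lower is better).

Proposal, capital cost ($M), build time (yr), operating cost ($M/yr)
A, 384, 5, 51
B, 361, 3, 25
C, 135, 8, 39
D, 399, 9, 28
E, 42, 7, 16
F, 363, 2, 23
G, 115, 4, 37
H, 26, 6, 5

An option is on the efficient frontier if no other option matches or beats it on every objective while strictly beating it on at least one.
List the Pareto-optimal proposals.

A: dominated by B (capital cost 361≤384, build time 3≤5, operating cost 25≤51).
B: not dominated.
C: dominated by E (capital cost 42≤135, build time 7≤8, operating cost 16≤39).
D: dominated by B (capital cost 361≤399, build time 3≤9, operating cost 25≤28).
E: dominated by H (capital cost 26≤42, build time 6≤7, operating cost 5≤16).
F: not dominated (best build time).
G: not dominated.
H: not dominated (best capital cost).

B, F, G, H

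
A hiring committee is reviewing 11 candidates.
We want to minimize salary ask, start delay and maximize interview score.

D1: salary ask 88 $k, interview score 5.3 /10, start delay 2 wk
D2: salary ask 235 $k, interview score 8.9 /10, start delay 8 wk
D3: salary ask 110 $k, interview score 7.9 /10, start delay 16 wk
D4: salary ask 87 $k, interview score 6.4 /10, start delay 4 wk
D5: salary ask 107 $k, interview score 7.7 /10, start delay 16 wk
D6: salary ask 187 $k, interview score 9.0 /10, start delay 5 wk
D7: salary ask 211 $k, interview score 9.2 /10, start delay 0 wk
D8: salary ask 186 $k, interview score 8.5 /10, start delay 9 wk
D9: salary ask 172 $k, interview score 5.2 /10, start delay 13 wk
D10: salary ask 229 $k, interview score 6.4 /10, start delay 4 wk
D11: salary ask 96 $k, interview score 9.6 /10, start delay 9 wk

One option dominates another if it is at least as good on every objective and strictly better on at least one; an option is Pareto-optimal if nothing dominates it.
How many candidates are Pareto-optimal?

D1: not dominated.
D2: dominated by D6 (salary ask 187≤235, interview score 9.0≥8.9, start delay 5≤8).
D3: dominated by D11 (salary ask 96≤110, interview score 9.6≥7.9, start delay 9≤16).
D4: not dominated (best salary ask).
D5: dominated by D11 (salary ask 96≤107, interview score 9.6≥7.7, start delay 9≤16).
D6: not dominated.
D7: not dominated (best start delay).
D8: dominated by D11 (salary ask 96≤186, interview score 9.6≥8.5, start delay 9≤9).
D9: dominated by D1 (salary ask 88≤172, interview score 5.3≥5.2, start delay 2≤13).
D10: dominated by D4 (salary ask 87≤229, interview score 6.4≥6.4, start delay 4≤4).
D11: not dominated (best interview score).
Pareto-optimal: D1, D4, D6, D7, D11 → 5.

5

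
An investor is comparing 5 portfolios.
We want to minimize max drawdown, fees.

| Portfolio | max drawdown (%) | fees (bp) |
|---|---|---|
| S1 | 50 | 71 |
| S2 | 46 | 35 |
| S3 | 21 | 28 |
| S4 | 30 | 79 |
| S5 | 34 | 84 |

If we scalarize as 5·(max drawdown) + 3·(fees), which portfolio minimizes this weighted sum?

S1: 5·50 + 3·71 = 463
S2: 5·46 + 3·35 = 335
S3: 5·21 + 3·28 = 189
S4: 5·30 + 3·79 = 387
S5: 5·34 + 3·84 = 422
Lowest: S3 at 189.

S3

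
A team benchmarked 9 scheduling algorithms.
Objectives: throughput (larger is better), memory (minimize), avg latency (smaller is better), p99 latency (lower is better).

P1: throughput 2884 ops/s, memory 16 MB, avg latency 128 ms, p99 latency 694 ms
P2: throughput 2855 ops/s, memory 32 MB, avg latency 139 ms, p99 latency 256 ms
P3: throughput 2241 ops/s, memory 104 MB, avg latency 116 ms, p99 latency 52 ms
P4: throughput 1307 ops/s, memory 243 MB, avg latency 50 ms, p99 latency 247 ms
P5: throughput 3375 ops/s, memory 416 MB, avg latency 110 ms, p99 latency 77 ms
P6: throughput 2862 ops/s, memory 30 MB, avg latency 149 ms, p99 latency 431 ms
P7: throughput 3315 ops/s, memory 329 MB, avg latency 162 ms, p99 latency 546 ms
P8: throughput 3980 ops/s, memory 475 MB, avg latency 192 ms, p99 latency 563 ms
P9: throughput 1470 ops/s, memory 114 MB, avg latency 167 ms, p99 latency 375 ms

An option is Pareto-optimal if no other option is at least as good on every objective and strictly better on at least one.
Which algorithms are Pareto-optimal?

P1: not dominated (best memory).
P2: not dominated.
P3: not dominated (best p99 latency).
P4: not dominated (best avg latency).
P5: not dominated.
P6: not dominated.
P7: not dominated.
P8: not dominated (best throughput).
P9: dominated by P2 (throughput 2855≥1470, memory 32≤114, avg latency 139≤167, p99 latency 256≤375).

P1, P2, P3, P4, P5, P6, P7, P8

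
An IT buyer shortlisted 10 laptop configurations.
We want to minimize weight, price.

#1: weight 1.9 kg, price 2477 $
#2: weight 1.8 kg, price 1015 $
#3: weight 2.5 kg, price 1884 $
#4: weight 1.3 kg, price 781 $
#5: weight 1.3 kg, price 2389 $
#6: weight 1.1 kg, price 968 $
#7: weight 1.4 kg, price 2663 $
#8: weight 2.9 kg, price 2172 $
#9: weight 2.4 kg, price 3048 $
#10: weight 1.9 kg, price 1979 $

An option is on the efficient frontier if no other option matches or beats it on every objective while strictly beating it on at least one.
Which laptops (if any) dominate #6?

none

#1: worse on weight (1.9 vs 1.1).
#2: worse on weight (1.8 vs 1.1).
#3: worse on weight (2.5 vs 1.1).
#4: worse on weight (1.3 vs 1.1).
#5: worse on weight (1.3 vs 1.1).
#7: worse on weight (1.4 vs 1.1).
#8: worse on weight (2.9 vs 1.1).
#9: worse on weight (2.4 vs 1.1).
#10: worse on weight (1.9 vs 1.1).
No option dominates #6.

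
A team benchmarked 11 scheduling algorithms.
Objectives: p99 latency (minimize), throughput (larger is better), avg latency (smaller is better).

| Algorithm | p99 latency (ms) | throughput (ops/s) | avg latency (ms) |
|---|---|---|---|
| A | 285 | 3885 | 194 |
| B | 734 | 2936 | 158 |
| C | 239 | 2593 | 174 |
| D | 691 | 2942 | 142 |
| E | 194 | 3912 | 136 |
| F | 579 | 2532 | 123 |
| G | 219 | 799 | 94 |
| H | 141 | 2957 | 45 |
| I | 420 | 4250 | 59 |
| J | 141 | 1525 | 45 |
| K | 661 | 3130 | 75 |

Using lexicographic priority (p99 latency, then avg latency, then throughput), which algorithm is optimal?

H

First minimize p99 latency: best is 141, kept {H, J}.
Then minimize avg latency: best is 45, kept {H, J}.
Then maximize throughput: best is 2957, kept {H}.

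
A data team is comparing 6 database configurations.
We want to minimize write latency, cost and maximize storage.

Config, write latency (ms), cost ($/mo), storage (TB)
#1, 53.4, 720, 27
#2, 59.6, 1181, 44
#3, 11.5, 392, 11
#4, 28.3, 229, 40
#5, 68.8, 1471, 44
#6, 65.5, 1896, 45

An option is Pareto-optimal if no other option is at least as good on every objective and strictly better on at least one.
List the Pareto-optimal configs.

#2, #3, #4, #6

#1: dominated by #4 (write latency 28.3≤53.4, cost 229≤720, storage 40≥27).
#2: not dominated.
#3: not dominated (best write latency).
#4: not dominated (best cost).
#5: dominated by #2 (write latency 59.6≤68.8, cost 1181≤1471, storage 44≥44).
#6: not dominated (best storage).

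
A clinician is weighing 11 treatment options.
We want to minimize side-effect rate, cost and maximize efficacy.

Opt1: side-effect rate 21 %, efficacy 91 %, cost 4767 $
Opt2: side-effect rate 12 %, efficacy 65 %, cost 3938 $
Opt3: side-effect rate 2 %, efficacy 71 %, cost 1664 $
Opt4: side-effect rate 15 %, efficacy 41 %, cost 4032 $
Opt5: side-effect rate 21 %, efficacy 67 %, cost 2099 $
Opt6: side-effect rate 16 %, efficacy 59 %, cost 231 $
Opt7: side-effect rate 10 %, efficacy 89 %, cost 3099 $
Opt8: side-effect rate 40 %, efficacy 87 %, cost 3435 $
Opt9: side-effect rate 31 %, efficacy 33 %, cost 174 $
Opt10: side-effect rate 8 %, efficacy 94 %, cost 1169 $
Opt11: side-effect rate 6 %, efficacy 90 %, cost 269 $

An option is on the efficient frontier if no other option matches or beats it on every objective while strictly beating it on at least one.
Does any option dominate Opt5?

Opt3 vs Opt5: side-effect rate 2≤21, efficacy 71≥67, cost 1664≤2099 — Opt3 is at least as good on every objective and strictly better on at least one, so Opt3 dominates Opt5.

Yes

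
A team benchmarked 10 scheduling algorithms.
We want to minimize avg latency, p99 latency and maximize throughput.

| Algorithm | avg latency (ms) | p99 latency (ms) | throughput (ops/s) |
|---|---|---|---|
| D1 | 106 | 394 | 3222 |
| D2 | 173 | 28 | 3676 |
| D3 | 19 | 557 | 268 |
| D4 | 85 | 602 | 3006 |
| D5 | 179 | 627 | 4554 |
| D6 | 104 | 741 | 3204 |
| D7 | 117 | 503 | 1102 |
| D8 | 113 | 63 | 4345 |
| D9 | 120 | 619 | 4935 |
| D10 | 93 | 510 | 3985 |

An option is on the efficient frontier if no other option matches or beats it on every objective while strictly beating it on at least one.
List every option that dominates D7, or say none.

D1, D8

D1: avg latency 106≤117, p99 latency 394≤503, throughput 3222≥1102 — dominates D7.
D8: avg latency 113≤117, p99 latency 63≤503, throughput 4345≥1102 — dominates D7.
Others (D2, D3, D4, D5, D6, D9, D10) are each worse than D7 on at least one objective.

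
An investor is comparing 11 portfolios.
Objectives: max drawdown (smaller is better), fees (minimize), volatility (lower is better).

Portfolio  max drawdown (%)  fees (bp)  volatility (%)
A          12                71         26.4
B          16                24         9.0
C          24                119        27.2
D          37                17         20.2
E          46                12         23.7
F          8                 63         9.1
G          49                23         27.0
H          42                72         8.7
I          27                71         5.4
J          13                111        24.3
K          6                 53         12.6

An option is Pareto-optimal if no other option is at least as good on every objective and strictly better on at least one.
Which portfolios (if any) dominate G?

D, E

D: max drawdown 37≤49, fees 17≤23, volatility 20.2≤27.0 — dominates G.
E: max drawdown 46≤49, fees 12≤23, volatility 23.7≤27.0 — dominates G.
Others (A, B, C, F, H, I, J, K) are each worse than G on at least one objective.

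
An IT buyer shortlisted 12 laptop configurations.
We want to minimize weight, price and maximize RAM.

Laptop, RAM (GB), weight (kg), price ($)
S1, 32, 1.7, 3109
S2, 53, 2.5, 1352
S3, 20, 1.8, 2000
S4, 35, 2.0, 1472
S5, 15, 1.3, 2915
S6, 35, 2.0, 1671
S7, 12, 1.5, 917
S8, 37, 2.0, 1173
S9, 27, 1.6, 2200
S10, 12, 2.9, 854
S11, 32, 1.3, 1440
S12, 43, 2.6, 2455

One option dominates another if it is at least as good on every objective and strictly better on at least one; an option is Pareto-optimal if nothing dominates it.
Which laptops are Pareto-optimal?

S1: dominated by S11 (RAM 32≥32, weight 1.3≤1.7, price 1440≤3109).
S2: not dominated (best RAM).
S3: dominated by S11 (RAM 32≥20, weight 1.3≤1.8, price 1440≤2000).
S4: dominated by S8 (RAM 37≥35, weight 2.0≤2.0, price 1173≤1472).
S5: dominated by S11 (RAM 32≥15, weight 1.3≤1.3, price 1440≤2915).
S6: dominated by S4 (RAM 35≥35, weight 2.0≤2.0, price 1472≤1671).
S7: not dominated.
S8: not dominated.
S9: dominated by S11 (RAM 32≥27, weight 1.3≤1.6, price 1440≤2200).
S10: not dominated (best price).
S11: not dominated.
S12: dominated by S2 (RAM 53≥43, weight 2.5≤2.6, price 1352≤2455).

S2, S7, S8, S10, S11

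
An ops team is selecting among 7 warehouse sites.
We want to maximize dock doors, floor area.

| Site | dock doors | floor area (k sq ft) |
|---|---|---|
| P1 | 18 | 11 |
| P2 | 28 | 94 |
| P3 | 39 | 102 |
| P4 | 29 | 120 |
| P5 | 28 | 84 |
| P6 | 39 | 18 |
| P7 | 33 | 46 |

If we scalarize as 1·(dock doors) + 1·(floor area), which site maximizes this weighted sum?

P4

P1: 1·18 + 1·11 = 29
P2: 1·28 + 1·94 = 122
P3: 1·39 + 1·102 = 141
P4: 1·29 + 1·120 = 149
P5: 1·28 + 1·84 = 112
P6: 1·39 + 1·18 = 57
P7: 1·33 + 1·46 = 79
Highest: P4 at 149.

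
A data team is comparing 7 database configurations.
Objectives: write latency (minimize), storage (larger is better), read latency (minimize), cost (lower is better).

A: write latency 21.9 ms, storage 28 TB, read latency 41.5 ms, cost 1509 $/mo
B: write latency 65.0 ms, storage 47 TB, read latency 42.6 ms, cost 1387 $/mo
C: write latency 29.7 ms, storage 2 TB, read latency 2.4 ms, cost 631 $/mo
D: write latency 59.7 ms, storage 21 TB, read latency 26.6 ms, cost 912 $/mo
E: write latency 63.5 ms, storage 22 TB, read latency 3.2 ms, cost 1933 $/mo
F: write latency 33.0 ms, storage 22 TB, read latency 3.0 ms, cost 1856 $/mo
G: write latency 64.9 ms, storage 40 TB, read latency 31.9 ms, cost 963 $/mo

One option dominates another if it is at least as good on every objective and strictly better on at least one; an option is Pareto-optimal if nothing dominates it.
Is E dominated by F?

Yes

F vs E: write latency 33.0≤63.5, storage 22≥22, read latency 3.0≤3.2, cost 1856≤1933 — F is at least as good on every objective with at least one strict improvement.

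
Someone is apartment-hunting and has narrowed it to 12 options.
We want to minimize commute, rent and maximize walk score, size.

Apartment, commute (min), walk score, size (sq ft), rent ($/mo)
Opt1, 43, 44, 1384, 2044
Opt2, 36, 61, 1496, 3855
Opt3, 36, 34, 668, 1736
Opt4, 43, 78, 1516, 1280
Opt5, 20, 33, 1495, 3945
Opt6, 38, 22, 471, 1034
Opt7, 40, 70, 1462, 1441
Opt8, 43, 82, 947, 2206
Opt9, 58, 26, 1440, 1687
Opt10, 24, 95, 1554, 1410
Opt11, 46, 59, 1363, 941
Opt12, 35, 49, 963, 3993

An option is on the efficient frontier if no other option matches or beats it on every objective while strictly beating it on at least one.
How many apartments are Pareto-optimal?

Opt1: dominated by Opt4 (commute 43≤43, walk score 78≥44, size 1516≥1384, rent 1280≤2044).
Opt2: dominated by Opt10 (commute 24≤36, walk score 95≥61, size 1554≥1496, rent 1410≤3855).
Opt3: dominated by Opt10 (commute 24≤36, walk score 95≥34, size 1554≥668, rent 1410≤1736).
Opt4: not dominated.
Opt5: not dominated (best commute).
Opt6: not dominated.
Opt7: dominated by Opt10 (commute 24≤40, walk score 95≥70, size 1554≥1462, rent 1410≤1441).
Opt8: dominated by Opt10 (commute 24≤43, walk score 95≥82, size 1554≥947, rent 1410≤2206).
Opt9: dominated by Opt4 (commute 43≤58, walk score 78≥26, size 1516≥1440, rent 1280≤1687).
Opt10: not dominated (best walk score).
Opt11: not dominated (best rent).
Opt12: dominated by Opt10 (commute 24≤35, walk score 95≥49, size 1554≥963, rent 1410≤3993).
Pareto-optimal: Opt4, Opt5, Opt6, Opt10, Opt11 → 5.

5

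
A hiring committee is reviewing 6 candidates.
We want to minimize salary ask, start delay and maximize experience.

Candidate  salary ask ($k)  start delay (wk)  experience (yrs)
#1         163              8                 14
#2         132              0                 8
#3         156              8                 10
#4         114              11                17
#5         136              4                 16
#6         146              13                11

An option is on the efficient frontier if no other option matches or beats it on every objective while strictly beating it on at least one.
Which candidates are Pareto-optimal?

#1: dominated by #5 (salary ask 136≤163, start delay 4≤8, experience 16≥14).
#2: not dominated (best start delay).
#3: dominated by #5 (salary ask 136≤156, start delay 4≤8, experience 16≥10).
#4: not dominated (best salary ask).
#5: not dominated.
#6: dominated by #4 (salary ask 114≤146, start delay 11≤13, experience 17≥11).

#2, #4, #5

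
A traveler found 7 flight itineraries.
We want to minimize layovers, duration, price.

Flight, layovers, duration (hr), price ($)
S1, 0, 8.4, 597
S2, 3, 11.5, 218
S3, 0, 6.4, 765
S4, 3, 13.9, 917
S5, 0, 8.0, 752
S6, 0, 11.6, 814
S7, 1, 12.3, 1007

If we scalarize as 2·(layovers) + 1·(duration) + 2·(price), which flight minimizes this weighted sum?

S1: 2·0 + 1·8.4 + 2·597 = 1202.4
S2: 2·3 + 1·11.5 + 2·218 = 453.5
S3: 2·0 + 1·6.4 + 2·765 = 1536.4
S4: 2·3 + 1·13.9 + 2·917 = 1853.9
S5: 2·0 + 1·8.0 + 2·752 = 1512.0
S6: 2·0 + 1·11.6 + 2·814 = 1639.6
S7: 2·1 + 1·12.3 + 2·1007 = 2028.3
Lowest: S2 at 453.5.

S2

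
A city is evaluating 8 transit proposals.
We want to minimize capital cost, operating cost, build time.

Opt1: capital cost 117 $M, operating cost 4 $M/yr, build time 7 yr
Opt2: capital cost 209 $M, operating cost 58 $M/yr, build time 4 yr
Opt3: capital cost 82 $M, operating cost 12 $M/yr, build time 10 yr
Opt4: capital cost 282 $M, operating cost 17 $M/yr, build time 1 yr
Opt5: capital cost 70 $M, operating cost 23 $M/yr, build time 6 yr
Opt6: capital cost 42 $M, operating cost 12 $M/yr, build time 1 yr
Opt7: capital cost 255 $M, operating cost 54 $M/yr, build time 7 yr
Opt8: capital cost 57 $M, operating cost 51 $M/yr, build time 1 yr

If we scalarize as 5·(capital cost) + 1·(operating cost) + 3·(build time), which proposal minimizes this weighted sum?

Opt6

Opt1: 5·117 + 1·4 + 3·7 = 610
Opt2: 5·209 + 1·58 + 3·4 = 1115
Opt3: 5·82 + 1·12 + 3·10 = 452
Opt4: 5·282 + 1·17 + 3·1 = 1430
Opt5: 5·70 + 1·23 + 3·6 = 391
Opt6: 5·42 + 1·12 + 3·1 = 225
Opt7: 5·255 + 1·54 + 3·7 = 1350
Opt8: 5·57 + 1·51 + 3·1 = 339
Lowest: Opt6 at 225.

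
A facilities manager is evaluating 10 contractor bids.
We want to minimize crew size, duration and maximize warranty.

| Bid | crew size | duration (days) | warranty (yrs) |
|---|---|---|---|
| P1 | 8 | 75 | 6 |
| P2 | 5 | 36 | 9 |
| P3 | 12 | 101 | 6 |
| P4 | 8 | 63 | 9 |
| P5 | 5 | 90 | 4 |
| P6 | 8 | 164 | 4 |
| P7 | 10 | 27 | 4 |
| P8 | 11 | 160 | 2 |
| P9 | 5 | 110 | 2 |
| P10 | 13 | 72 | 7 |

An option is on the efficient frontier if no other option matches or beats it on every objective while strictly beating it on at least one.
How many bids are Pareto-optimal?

2

P1: dominated by P2 (crew size 5≤8, duration 36≤75, warranty 9≥6).
P2: not dominated.
P3: dominated by P1 (crew size 8≤12, duration 75≤101, warranty 6≥6).
P4: dominated by P2 (crew size 5≤8, duration 36≤63, warranty 9≥9).
P5: dominated by P2 (crew size 5≤5, duration 36≤90, warranty 9≥4).
P6: dominated by P1 (crew size 8≤8, duration 75≤164, warranty 6≥4).
P7: not dominated (best duration).
P8: dominated by P1 (crew size 8≤11, duration 75≤160, warranty 6≥2).
P9: dominated by P2 (crew size 5≤5, duration 36≤110, warranty 9≥2).
P10: dominated by P2 (crew size 5≤13, duration 36≤72, warranty 9≥7).
Pareto-optimal: P2, P7 → 2.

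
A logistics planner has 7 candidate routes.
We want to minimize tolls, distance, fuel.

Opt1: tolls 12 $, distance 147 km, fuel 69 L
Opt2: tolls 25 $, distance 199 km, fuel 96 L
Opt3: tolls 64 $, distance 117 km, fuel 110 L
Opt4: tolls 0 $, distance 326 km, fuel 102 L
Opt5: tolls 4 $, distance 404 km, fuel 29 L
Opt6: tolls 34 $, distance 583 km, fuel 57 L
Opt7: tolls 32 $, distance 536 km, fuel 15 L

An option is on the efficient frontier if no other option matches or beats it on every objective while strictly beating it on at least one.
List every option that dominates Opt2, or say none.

Opt1: tolls 12≤25, distance 147≤199, fuel 69≤96 — dominates Opt2.
Others (Opt3, Opt4, Opt5, Opt6, Opt7) are each worse than Opt2 on at least one objective.

Opt1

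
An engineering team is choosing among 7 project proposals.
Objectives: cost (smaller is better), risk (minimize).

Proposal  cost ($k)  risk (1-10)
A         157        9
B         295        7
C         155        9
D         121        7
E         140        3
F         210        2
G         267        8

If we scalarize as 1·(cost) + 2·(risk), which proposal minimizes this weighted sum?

D

A: 1·157 + 2·9 = 175
B: 1·295 + 2·7 = 309
C: 1·155 + 2·9 = 173
D: 1·121 + 2·7 = 135
E: 1·140 + 2·3 = 146
F: 1·210 + 2·2 = 214
G: 1·267 + 2·8 = 283
Lowest: D at 135.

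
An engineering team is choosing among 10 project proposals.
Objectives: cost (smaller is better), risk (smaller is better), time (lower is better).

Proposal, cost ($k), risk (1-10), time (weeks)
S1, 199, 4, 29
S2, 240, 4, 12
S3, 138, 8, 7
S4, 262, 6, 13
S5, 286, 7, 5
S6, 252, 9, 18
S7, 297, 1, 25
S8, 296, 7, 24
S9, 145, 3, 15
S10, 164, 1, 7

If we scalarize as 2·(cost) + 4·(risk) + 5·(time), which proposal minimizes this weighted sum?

S3

S1: 2·199 + 4·4 + 5·29 = 559
S2: 2·240 + 4·4 + 5·12 = 556
S3: 2·138 + 4·8 + 5·7 = 343
S4: 2·262 + 4·6 + 5·13 = 613
S5: 2·286 + 4·7 + 5·5 = 625
S6: 2·252 + 4·9 + 5·18 = 630
S7: 2·297 + 4·1 + 5·25 = 723
S8: 2·296 + 4·7 + 5·24 = 740
S9: 2·145 + 4·3 + 5·15 = 377
S10: 2·164 + 4·1 + 5·7 = 367
Lowest: S3 at 343.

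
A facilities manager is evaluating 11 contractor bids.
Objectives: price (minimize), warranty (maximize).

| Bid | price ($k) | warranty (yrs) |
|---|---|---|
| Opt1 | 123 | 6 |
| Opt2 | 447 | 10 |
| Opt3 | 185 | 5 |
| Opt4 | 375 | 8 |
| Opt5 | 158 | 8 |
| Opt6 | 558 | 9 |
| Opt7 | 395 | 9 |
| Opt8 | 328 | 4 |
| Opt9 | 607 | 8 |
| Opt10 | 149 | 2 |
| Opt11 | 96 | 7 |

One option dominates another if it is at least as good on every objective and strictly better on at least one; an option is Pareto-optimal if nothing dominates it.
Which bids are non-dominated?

Opt2, Opt5, Opt7, Opt11

Opt1: dominated by Opt11 (price 96≤123, warranty 7≥6).
Opt2: not dominated (best warranty).
Opt3: dominated by Opt1 (price 123≤185, warranty 6≥5).
Opt4: dominated by Opt5 (price 158≤375, warranty 8≥8).
Opt5: not dominated.
Opt6: dominated by Opt2 (price 447≤558, warranty 10≥9).
Opt7: not dominated.
Opt8: dominated by Opt1 (price 123≤328, warranty 6≥4).
Opt9: dominated by Opt2 (price 447≤607, warranty 10≥8).
Opt10: dominated by Opt1 (price 123≤149, warranty 6≥2).
Opt11: not dominated (best price).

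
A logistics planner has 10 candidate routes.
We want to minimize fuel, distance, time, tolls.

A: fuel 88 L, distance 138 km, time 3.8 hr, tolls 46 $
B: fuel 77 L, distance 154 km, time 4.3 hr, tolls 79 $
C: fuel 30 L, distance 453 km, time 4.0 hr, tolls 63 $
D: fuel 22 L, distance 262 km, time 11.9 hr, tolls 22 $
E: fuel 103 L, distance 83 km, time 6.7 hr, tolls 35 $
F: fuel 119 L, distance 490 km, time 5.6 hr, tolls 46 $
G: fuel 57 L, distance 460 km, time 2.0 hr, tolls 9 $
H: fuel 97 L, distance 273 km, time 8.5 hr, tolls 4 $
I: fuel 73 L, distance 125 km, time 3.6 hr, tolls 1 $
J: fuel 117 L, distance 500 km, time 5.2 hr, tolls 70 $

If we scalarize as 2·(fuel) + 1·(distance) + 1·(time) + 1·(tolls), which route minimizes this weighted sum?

I

A: 2·88 + 1·138 + 1·3.8 + 1·46 = 363.8
B: 2·77 + 1·154 + 1·4.3 + 1·79 = 391.3
C: 2·30 + 1·453 + 1·4.0 + 1·63 = 580.0
D: 2·22 + 1·262 + 1·11.9 + 1·22 = 339.9
E: 2·103 + 1·83 + 1·6.7 + 1·35 = 330.7
F: 2·119 + 1·490 + 1·5.6 + 1·46 = 779.6
G: 2·57 + 1·460 + 1·2.0 + 1·9 = 585.0
H: 2·97 + 1·273 + 1·8.5 + 1·4 = 479.5
I: 2·73 + 1·125 + 1·3.6 + 1·1 = 275.6
J: 2·117 + 1·500 + 1·5.2 + 1·70 = 809.2
Lowest: I at 275.6.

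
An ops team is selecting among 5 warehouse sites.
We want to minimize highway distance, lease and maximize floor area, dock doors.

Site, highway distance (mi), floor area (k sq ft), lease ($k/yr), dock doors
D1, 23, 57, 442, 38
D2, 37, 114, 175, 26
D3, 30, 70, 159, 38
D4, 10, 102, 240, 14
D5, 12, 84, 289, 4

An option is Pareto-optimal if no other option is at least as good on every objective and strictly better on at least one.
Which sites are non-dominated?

D1, D2, D3, D4

D1: not dominated.
D2: not dominated (best floor area).
D3: not dominated (best lease).
D4: not dominated (best highway distance).
D5: dominated by D4 (highway distance 10≤12, floor area 102≥84, lease 240≤289, dock doors 14≥4).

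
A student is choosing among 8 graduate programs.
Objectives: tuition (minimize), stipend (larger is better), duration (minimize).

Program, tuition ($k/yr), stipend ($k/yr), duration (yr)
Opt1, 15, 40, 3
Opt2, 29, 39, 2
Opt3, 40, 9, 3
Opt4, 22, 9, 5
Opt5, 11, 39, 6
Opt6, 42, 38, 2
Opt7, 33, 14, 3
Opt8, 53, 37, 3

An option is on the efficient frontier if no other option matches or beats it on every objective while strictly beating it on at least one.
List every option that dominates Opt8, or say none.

Opt1: tuition 15≤53, stipend 40≥37, duration 3≤3 — dominates Opt8.
Opt2: tuition 29≤53, stipend 39≥37, duration 2≤3 — dominates Opt8.
Opt6: tuition 42≤53, stipend 38≥37, duration 2≤3 — dominates Opt8.
Others (Opt3, Opt4, Opt5, Opt7) are each worse than Opt8 on at least one objective.

Opt1, Opt2, Opt6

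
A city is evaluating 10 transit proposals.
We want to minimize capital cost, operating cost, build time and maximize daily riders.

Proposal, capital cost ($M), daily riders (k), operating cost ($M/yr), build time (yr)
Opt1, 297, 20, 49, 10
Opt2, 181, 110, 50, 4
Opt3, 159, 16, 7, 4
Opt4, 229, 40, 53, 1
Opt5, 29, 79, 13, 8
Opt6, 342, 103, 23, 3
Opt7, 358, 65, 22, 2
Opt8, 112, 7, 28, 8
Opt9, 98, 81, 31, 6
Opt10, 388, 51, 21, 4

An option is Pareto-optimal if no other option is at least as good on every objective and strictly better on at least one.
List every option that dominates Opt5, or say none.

none

Opt1: worse on capital cost (297 vs 29).
Opt2: worse on capital cost (181 vs 29).
Opt3: worse on capital cost (159 vs 29).
Opt4: worse on capital cost (229 vs 29).
Opt6: worse on capital cost (342 vs 29).
Opt7: worse on capital cost (358 vs 29).
Opt8: worse on capital cost (112 vs 29).
Opt9: worse on capital cost (98 vs 29).
Opt10: worse on capital cost (388 vs 29).
No option dominates Opt5.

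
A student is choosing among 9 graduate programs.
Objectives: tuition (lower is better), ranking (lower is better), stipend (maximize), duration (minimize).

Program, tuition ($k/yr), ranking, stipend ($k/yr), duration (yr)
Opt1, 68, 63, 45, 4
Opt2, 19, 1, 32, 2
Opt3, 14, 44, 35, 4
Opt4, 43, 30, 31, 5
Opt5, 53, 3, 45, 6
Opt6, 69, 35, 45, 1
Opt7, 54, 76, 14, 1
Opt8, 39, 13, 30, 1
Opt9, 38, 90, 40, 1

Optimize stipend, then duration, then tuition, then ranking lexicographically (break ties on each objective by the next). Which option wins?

Opt6

First maximize stipend: best is 45, kept {Opt1, Opt5, Opt6}.
Then minimize duration: best is 1, kept {Opt6}.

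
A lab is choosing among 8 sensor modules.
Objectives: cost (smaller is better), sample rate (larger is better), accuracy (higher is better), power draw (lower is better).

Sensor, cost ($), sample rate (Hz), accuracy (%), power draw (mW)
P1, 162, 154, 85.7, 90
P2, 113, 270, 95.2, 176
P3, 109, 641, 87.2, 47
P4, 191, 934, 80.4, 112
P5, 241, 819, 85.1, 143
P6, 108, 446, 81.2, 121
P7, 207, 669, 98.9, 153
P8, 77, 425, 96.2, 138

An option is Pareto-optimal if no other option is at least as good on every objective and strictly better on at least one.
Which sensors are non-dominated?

P1: dominated by P3 (cost 109≤162, sample rate 641≥154, accuracy 87.2≥85.7, power draw 47≤90).
P2: dominated by P8 (cost 77≤113, sample rate 425≥270, accuracy 96.2≥95.2, power draw 138≤176).
P3: not dominated (best power draw).
P4: not dominated (best sample rate).
P5: not dominated.
P6: not dominated.
P7: not dominated (best accuracy).
P8: not dominated (best cost).

P3, P4, P5, P6, P7, P8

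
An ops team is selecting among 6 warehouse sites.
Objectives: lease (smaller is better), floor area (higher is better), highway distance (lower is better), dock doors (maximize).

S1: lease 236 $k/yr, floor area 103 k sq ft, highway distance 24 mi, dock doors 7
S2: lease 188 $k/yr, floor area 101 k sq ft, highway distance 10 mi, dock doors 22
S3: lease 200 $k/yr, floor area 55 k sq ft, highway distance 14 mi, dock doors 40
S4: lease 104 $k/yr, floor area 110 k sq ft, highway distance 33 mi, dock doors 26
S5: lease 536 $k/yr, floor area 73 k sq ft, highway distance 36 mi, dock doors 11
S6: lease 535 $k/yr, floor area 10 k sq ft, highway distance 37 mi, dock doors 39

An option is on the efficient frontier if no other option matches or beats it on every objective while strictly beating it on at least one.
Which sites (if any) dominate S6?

S3

S3: lease 200≤535, floor area 55≥10, highway distance 14≤37, dock doors 40≥39 — dominates S6.
Others (S1, S2, S4, S5) are each worse than S6 on at least one objective.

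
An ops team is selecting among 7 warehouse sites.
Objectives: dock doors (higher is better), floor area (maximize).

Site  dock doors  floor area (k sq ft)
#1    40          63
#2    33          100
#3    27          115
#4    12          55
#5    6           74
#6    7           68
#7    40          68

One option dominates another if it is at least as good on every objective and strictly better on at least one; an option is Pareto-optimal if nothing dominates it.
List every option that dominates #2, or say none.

none

#1: worse on floor area (63 vs 100).
#3: worse on dock doors (27 vs 33).
#4: worse on dock doors (12 vs 33).
#5: worse on dock doors (6 vs 33).
#6: worse on dock doors (7 vs 33).
#7: worse on floor area (68 vs 100).
No option dominates #2.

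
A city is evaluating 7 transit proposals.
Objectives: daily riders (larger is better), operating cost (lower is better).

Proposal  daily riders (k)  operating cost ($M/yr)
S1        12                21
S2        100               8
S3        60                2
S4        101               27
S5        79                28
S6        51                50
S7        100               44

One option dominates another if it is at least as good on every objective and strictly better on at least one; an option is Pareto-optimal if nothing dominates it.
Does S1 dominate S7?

No

S1 vs S7: S1 is worse on daily riders (12 vs 100), so it does not dominate S7.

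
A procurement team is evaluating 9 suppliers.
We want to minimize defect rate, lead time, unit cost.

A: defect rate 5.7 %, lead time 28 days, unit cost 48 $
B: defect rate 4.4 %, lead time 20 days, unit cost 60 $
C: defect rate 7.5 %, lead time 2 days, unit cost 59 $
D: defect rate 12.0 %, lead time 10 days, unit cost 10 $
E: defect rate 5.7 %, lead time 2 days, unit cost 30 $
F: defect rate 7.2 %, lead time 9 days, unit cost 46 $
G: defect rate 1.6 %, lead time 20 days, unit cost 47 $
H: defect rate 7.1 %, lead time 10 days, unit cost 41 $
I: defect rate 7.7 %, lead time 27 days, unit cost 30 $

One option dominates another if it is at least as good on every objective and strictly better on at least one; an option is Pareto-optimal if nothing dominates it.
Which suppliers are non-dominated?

A: dominated by E (defect rate 5.7≤5.7, lead time 2≤28, unit cost 30≤48).
B: dominated by G (defect rate 1.6≤4.4, lead time 20≤20, unit cost 47≤60).
C: dominated by E (defect rate 5.7≤7.5, lead time 2≤2, unit cost 30≤59).
D: not dominated (best unit cost).
E: not dominated.
F: dominated by E (defect rate 5.7≤7.2, lead time 2≤9, unit cost 30≤46).
G: not dominated (best defect rate).
H: dominated by E (defect rate 5.7≤7.1, lead time 2≤10, unit cost 30≤41).
I: dominated by E (defect rate 5.7≤7.7, lead time 2≤27, unit cost 30≤30).

D, E, G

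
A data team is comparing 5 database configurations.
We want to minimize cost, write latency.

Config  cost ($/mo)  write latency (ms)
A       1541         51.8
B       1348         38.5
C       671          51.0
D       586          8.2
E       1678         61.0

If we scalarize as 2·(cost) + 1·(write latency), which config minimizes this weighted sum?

A: 2·1541 + 1·51.8 = 3133.8
B: 2·1348 + 1·38.5 = 2734.5
C: 2·671 + 1·51.0 = 1393.0
D: 2·586 + 1·8.2 = 1180.2
E: 2·1678 + 1·61.0 = 3417.0
Lowest: D at 1180.2.

D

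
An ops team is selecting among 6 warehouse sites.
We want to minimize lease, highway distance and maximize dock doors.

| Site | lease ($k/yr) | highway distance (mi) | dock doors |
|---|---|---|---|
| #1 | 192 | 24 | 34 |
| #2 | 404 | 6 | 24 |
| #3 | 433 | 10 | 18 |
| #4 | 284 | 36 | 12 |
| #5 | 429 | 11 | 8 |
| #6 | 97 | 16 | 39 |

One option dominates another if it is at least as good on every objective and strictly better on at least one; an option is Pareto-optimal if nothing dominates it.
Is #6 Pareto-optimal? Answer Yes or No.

Yes

#1: worse on lease (192 vs 97).
#2: worse on lease (404 vs 97).
#3: worse on lease (433 vs 97).
#4: worse on lease (284 vs 97).
#5: worse on lease (429 vs 97).
No option is at least as good as #6 on every objective and strictly better on one.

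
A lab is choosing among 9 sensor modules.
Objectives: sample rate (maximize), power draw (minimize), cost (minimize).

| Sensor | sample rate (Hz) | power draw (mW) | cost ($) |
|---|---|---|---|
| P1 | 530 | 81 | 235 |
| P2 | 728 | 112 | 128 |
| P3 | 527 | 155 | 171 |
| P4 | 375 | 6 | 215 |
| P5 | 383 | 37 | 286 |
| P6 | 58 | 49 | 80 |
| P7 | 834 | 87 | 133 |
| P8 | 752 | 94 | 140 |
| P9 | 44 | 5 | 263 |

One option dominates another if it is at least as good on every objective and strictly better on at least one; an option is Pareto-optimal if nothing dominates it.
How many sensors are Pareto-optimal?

7

P1: not dominated.
P2: not dominated.
P3: dominated by P2 (sample rate 728≥527, power draw 112≤155, cost 128≤171).
P4: not dominated.
P5: not dominated.
P6: not dominated (best cost).
P7: not dominated (best sample rate).
P8: dominated by P7 (sample rate 834≥752, power draw 87≤94, cost 133≤140).
P9: not dominated (best power draw).
Pareto-optimal: P1, P2, P4, P5, P6, P7, P9 → 7.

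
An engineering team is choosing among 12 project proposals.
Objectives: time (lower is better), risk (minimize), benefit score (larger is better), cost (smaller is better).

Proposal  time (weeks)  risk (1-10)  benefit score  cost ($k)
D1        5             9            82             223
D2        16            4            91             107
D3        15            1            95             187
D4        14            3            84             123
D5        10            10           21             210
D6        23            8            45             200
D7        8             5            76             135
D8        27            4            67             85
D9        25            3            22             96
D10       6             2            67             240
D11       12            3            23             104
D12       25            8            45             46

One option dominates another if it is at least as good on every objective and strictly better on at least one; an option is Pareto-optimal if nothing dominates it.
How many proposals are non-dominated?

D1: not dominated (best time).
D2: not dominated.
D3: not dominated (best risk).
D4: not dominated.
D5: dominated by D7 (time 8≤10, risk 5≤10, benefit score 76≥21, cost 135≤210).
D6: dominated by D2 (time 16≤23, risk 4≤8, benefit score 91≥45, cost 107≤200).
D7: not dominated.
D8: not dominated.
D9: not dominated.
D10: not dominated.
D11: not dominated.
D12: not dominated (best cost).
Pareto-optimal: D1, D2, D3, D4, D7, D8, D9, D10, D11, D12 → 10.

10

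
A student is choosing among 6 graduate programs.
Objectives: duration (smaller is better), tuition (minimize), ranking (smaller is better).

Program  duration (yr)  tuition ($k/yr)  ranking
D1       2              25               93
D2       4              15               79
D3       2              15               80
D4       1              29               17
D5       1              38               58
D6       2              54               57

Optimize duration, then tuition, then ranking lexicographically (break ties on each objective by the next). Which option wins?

First minimize duration: best is 1, kept {D4, D5}.
Then minimize tuition: best is 29, kept {D4}.

D4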